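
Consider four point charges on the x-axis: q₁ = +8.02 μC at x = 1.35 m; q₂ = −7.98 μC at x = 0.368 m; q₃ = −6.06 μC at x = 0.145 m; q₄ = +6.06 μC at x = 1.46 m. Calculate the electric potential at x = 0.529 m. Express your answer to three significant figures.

The total potential is the scalar sum of each charge's contribution, V = Σ kqᵢ/rᵢ.
Distances from the field point to each charge: r₁ = 0.821 m, r₂ = 0.161 m, r₃ = 0.384 m, r₄ = 0.931 m.
V = k[(8.02×10⁻⁶)/(0.821) + (-7.98×10⁻⁶)/(0.161) + (-6.06×10⁻⁶)/(0.384) + (6.06×10⁻⁶)/(0.931)] = -4.41×10⁵ V.

-4.41×10⁵ V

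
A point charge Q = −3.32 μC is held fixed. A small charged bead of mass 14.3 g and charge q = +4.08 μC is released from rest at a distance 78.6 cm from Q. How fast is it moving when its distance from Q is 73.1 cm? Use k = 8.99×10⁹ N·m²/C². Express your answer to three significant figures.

1.28 m/s

Only the electrostatic force acts, so mechanical energy is conserved: ½mv² = U₁ − U₂ = kQq(1/r₁ − 1/r₂).
U₁ − U₂ = (8.99×10⁹ N·m²/C²)(-3.32×10⁻⁶ C)(4.08×10⁻⁶ C)(1/0.786 − 1/0.731) = 0.0117 J.
v = √(2·0.0117/0.0143) = 1.28 m/s.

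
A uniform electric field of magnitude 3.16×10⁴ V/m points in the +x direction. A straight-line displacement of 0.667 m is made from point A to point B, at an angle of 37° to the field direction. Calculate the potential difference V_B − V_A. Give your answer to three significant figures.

-1.68×10⁴ V

Only the component of displacement along E changes the potential: ΔV = −E·d·cosθ.
ΔV = −(3.16×10⁴ V/m)(0.667 m)cos37° = -1.68×10⁴ V.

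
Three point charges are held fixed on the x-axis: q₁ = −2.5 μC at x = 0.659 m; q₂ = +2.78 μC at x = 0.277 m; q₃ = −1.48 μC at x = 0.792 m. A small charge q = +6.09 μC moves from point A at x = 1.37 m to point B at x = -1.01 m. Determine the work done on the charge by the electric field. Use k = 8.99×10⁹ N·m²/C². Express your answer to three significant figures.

The work done by the electric force is W_field = −ΔU = −q(V_B − V_A) = q(V_A − V_B).
At A: distances to the source charges are 0.711 m, 1.09 m, 0.578 m; V_A = Σ kqᵢ/rᵢ = -3.18×10⁴ V.
At B: distances to the source charges are 1.67 m, 1.29 m, 1.80 m; V_B = Σ kqᵢ/rᵢ = -1430 V.
ΔV = V_B − V_A = 3.03×10⁴ V.
W_field = −qΔV = −(6.09×10⁻⁶ C)(3.03×10⁴ V) = -0.185 J.

-0.185 J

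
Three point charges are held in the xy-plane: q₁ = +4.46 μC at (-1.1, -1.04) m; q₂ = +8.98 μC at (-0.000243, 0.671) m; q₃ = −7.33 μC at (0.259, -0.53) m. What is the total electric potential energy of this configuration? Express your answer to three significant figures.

The work to assemble the configuration equals its total potential energy, U = Σ kqᵢqⱼ/rᵢⱼ over all pairs.
Pair separations: r₁₂ = 2.03 m, r₁₃ = 1.45 m, r₂₃ = 1.23 m.
U = (0.177) + (-0.202) + (-0.482) = -0.507 J.

-0.507 J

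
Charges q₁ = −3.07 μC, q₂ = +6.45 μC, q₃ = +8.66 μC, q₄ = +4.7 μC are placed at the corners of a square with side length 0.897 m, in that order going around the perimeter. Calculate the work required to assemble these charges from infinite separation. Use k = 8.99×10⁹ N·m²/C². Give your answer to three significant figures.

0.651 J

The work to assemble the configuration equals its total potential energy, U = Σ kqᵢqⱼ/rᵢⱼ over all pairs.
The four side pairs have separation 0.897 m and the two diagonal pairs 1.27 m.
Summing all 6 pair terms gives U = 0.651 J.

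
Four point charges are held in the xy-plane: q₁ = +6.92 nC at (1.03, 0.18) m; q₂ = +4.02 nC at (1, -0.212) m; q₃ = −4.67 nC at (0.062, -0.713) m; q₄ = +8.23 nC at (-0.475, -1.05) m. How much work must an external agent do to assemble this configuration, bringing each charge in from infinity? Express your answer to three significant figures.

1.51×10⁻⁷ J

The assembly work is the sum of pairwise potential energies, U = Σ_{i<j} kqᵢqⱼ/rᵢⱼ.
Pair separations: r₁₂ = 0.393 m, r₁₃ = 1.32 m, r₁₄ = 1.94 m, r₂₃ = 1.06 m, r₂₄ = 1.70 m, r₃₄ = 0.634 m.
Summing all 6 pair terms gives U = 1.51×10⁻⁷ J.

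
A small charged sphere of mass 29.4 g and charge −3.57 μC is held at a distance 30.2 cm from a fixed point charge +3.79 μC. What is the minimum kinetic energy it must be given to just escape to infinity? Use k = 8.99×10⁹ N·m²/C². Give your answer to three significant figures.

To just escape, total mechanical energy must reach zero at infinity: ½mv²_min + U = 0, so ½mv²_min = −U = |kQq|/r.
|U| = |kQq|/r = (8.99×10⁹ N·m²/C²)(3.79×10⁻⁶)(3.57×10⁻⁶)/(0.302) = 0.403 J.

0.403 J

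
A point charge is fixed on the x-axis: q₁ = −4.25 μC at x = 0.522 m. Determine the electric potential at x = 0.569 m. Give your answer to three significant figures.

The total potential is the scalar sum of each charge's contribution, V = Σ kqᵢ/rᵢ.
V = k[(-4.25×10⁻⁶)/(0.0470)] = -8.13×10⁵ V.

-8.13×10⁵ V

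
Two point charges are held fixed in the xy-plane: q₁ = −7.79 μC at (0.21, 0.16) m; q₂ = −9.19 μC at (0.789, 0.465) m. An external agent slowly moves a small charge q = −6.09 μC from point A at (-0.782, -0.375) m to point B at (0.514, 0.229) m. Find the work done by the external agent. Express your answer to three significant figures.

2.10 J

For quasistatic motion the external work equals the change in potential energy: W_ext = qΔV = q(V_B − V_A).
At A: distances to the source charges are 1.13 m, 1.78 m; V_A = Σ kqᵢ/rᵢ = -1.09×10⁵ V.
At B: distances to the source charges are 0.312 m, 0.362 m; V_B = Σ kqᵢ/rᵢ = -4.53×10⁵ V.
ΔV = V_B − V_A = -3.44×10⁵ V.
W_ext = qΔV = (-6.09×10⁻⁶ C)(-3.44×10⁵ V) = 2.10 J.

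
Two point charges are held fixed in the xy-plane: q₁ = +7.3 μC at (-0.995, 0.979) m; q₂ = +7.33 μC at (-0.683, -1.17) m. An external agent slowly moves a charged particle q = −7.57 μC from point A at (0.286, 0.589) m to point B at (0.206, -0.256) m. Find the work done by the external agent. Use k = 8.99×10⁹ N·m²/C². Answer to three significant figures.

-0.0602 J

For quasistatic motion the external work equals the change in potential energy: W_ext = qΔV = q(V_B − V_A).
At A: distances to the source charges are 1.34 m, 2.01 m; V_A = Σ kqᵢ/rᵢ = 8.18×10⁴ V.
At B: distances to the source charges are 1.72 m, 1.28 m; V_B = Σ kqᵢ/rᵢ = 8.98×10⁴ V.
ΔV = V_B − V_A = 7950 V.
W_ext = qΔV = (-7.57×10⁻⁶ C)(7950 V) = -0.0602 J.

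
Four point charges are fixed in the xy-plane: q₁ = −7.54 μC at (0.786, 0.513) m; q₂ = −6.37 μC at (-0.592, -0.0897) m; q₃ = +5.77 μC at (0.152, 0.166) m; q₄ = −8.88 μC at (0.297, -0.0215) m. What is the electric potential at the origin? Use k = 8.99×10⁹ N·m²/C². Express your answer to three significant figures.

-2.05×10⁵ V

Electric potential is a scalar, so the contributions from each charge add algebraically: V = Σ kqᵢ/rᵢ.
Distances from the field point to each charge: r₁ = 0.939 m, r₂ = 0.599 m, r₃ = 0.225 m, r₄ = 0.298 m.
V = k[(-7.54×10⁻⁶)/(0.939) + (-6.37×10⁻⁶)/(0.599) + (5.77×10⁻⁶)/(0.225) + (-8.88×10⁻⁶)/(0.298)] = -2.05×10⁵ V.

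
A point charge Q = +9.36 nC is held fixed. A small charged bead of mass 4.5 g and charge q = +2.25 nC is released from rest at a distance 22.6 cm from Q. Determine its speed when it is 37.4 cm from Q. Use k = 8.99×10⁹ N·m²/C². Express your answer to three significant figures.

0.0121 m/s

Only the electrostatic force acts, so mechanical energy is conserved: ½mv² = U₁ − U₂ = kQq(1/r₁ − 1/r₂).
U₁ − U₂ = (8.99×10⁹ N·m²/C²)(9.36×10⁻⁹ C)(2.25×10⁻⁹ C)(1/0.226 − 1/0.374) = 3.32×10⁻⁷ J.
v = √(2·3.32×10⁻⁷/4.50×10⁻³) = 0.0121 m/s.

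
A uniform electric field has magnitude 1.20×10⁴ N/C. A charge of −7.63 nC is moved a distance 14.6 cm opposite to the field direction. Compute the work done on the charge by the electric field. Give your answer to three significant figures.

1.34×10⁻⁵ J

The potential change for a displacement 14.6 cm opposite to the field direction is ΔV = +Ed = 1750 V.
W_field = −qΔV = 1.34×10⁻⁵ J.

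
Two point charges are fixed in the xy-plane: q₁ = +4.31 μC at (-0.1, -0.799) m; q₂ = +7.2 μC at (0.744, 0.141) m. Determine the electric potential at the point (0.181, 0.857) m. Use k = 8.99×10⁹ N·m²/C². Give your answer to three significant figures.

The total potential is the scalar sum of each charge's contribution, V = Σ kqᵢ/rᵢ.
Distances from the field point to each charge: r₁ = 1.68 m, r₂ = 0.911 m.
V = k[(4.31×10⁻⁶)/(1.68) + (7.20×10⁻⁶)/(0.911)] = 9.41×10⁴ V.

9.41×10⁴ V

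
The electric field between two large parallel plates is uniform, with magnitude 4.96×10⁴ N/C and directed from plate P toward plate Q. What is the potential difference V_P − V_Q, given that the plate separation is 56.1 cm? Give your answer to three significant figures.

In a uniform field, potential decreases in the direction of E: ΔV = −E·d for a displacement d parallel to E.
Going from Q to P is a displacement of 56.1 cm opposite to the field, so V_P − V_Q = +Ed = 2.78×10⁴ V.

2.78×10⁴ V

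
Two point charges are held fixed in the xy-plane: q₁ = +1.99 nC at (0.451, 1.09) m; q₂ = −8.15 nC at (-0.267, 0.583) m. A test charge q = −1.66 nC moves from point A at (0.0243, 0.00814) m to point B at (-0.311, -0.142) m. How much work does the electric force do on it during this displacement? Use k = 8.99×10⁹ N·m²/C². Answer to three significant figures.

1.62×10⁻⁸ J

The work done by the electric force is W_field = −ΔU = −q(V_B − V_A) = q(V_A − V_B).
At A: distances to the source charges are 1.16 m, 0.644 m; V_A = Σ kqᵢ/rᵢ = -98.3 V.
At B: distances to the source charges are 1.45 m, 0.726 m; V_B = Σ kqᵢ/rᵢ = -88.5 V.
ΔV = V_B − V_A = 9.78 V.
W_field = −qΔV = −(-1.66×10⁻⁹ C)(9.78 V) = 1.62×10⁻⁸ J.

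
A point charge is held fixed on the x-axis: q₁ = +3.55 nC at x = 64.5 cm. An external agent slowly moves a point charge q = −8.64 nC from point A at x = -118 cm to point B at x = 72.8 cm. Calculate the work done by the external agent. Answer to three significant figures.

-3.17×10⁻⁶ J

For quasistatic motion the external work equals the change in potential energy: W_ext = qΔV = q(V_B − V_A).
At A: distance to the source charge is 1.82 m; V_A = kq₁/r = 17.5 V.
At B: distance to the source charge is 0.0830 m; V_B = kq₁/r = 385 V.
ΔV = V_B − V_A = 367 V.
W_ext = qΔV = (-8.64×10⁻⁹ C)(367 V) = -3.17×10⁻⁶ J.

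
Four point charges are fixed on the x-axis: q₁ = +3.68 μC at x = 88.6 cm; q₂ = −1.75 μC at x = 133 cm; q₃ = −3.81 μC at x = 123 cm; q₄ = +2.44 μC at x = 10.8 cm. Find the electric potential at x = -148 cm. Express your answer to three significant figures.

The total potential is the scalar sum of each charge's contribution, V = Σ kqᵢ/rᵢ.
Distances from the field point to each charge: r₁ = 2.37 m, r₂ = 2.81 m, r₃ = 2.71 m, r₄ = 1.59 m.
V = k[(3.68×10⁻⁶)/(2.37) + (-1.75×10⁻⁶)/(2.81) + (-3.81×10⁻⁶)/(2.71) + (2.44×10⁻⁶)/(1.59)] = 9560 V.

9560 V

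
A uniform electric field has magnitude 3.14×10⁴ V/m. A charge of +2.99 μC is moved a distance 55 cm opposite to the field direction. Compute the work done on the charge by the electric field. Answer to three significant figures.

-0.0516 J

The potential change for a displacement 55 cm opposite to the field direction is ΔV = +Ed = 1.73×10⁴ V.
W_field = −qΔV = -0.0516 J.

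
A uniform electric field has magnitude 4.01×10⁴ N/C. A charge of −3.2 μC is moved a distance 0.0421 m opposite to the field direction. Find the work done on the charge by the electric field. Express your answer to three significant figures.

5.40×10⁻³ J

The potential change for a displacement 0.0421 m opposite to the field direction is ΔV = +Ed = 1690 V.
W_field = −qΔV = 5.40×10⁻³ J.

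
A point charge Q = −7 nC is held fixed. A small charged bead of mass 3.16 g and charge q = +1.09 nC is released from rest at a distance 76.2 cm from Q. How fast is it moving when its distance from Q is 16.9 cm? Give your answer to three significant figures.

Only the electrostatic force acts, so mechanical energy is conserved: ½mv² = U₁ − U₂ = kQq(1/r₁ − 1/r₂).
U₁ − U₂ = (8.99×10⁹ N·m²/C²)(-7.00×10⁻⁹ C)(1.09×10⁻⁹ C)(1/0.762 − 1/0.169) = 3.16×10⁻⁷ J.
v = √(2·3.16×10⁻⁷/3.16×10⁻³) = 0.0141 m/s.

0.0141 m/s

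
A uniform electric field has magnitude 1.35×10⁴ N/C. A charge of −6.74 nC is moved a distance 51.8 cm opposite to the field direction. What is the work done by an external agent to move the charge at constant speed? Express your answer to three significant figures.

The potential change for a displacement 51.8 cm opposite to the field direction is ΔV = +Ed = 6990 V.
W_ext = qΔV = -4.71×10⁻⁵ J.

-4.71×10⁻⁵ J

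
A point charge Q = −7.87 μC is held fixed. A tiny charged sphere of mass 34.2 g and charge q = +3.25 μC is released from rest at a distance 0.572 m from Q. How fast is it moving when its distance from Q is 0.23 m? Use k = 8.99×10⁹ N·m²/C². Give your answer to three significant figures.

5.91 m/s

Only the electrostatic force acts, so mechanical energy is conserved: ½mv² = U₁ − U₂ = kQq(1/r₁ − 1/r₂).
U₁ − U₂ = (8.99×10⁹ N·m²/C²)(-7.87×10⁻⁶ C)(3.25×10⁻⁶ C)(1/0.572 − 1/0.230) = 0.598 J.
v = √(2·0.598/0.0342) = 5.91 m/s.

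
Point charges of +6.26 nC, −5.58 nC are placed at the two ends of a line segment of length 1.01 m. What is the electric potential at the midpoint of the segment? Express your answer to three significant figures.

12.1 V

Electric potential is a scalar, so the contributions from each charge add algebraically: V = Σ kqᵢ/rᵢ.
Each charge is 0.505 m from the midpoint.
V = k[(6.26×10⁻⁹)/(0.505) + (-5.58×10⁻⁹)/(0.505)] = 12.1 V.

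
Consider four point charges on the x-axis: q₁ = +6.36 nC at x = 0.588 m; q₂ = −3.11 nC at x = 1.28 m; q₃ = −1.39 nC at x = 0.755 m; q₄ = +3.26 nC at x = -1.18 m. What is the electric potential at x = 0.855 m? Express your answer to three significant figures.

Electric potential is a scalar, so the contributions from each charge add algebraically: V = Σ kqᵢ/rᵢ.
Distances from the field point to each charge: r₁ = 0.267 m, r₂ = 0.425 m, r₃ = 0.100 m, r₄ = 2.04 m.
V = k[(6.36×10⁻⁹)/(0.267) + (-3.11×10⁻⁹)/(0.425) + (-1.39×10⁻⁹)/(0.100) + (3.26×10⁻⁹)/(2.04)] = 37.8 V.

37.8 V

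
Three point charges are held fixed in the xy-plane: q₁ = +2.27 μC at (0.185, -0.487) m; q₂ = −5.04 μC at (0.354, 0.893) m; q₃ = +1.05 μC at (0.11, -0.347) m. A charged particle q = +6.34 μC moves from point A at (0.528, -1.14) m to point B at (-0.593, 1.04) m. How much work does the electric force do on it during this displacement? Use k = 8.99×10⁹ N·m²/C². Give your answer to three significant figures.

0.287 J

The work done by the electric force is W_field = −ΔU = −q(V_B − V_A) = q(V_A − V_B).
At A: distances to the source charges are 0.738 m, 2.04 m, 0.896 m; V_A = Σ kqᵢ/rᵢ = 1.60×10⁴ V.
At B: distances to the source charges are 1.71 m, 0.958 m, 1.55 m; V_B = Σ kqᵢ/rᵢ = -2.93×10⁴ V.
ΔV = V_B − V_A = -4.53×10⁴ V.
W_field = −qΔV = −(6.34×10⁻⁶ C)(-4.53×10⁴ V) = 0.287 J.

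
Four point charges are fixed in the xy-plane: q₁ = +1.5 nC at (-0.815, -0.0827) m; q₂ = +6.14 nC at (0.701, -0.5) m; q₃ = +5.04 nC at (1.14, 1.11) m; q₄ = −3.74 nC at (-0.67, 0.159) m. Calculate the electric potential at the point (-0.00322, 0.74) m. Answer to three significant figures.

50.1 V

Electric potential is a scalar, so the contributions from each charge add algebraically: V = Σ kqᵢ/rᵢ.
Distances from the field point to each charge: r₁ = 1.16 m, r₂ = 1.43 m, r₃ = 1.20 m, r₄ = 0.884 m.
V = k[(1.50×10⁻⁹)/(1.16) + (6.14×10⁻⁹)/(1.43) + (5.04×10⁻⁹)/(1.20) + (-3.74×10⁻⁹)/(0.884)] = 50.1 V.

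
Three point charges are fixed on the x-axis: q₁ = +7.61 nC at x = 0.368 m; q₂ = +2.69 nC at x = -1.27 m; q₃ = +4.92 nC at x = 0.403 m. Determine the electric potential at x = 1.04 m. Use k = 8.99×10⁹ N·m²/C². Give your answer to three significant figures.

182 V

Electric potential is a scalar, so the contributions from each charge add algebraically: V = Σ kqᵢ/rᵢ.
Distances from the field point to each charge: r₁ = 0.672 m, r₂ = 2.31 m, r₃ = 0.637 m.
V = k[(7.61×10⁻⁹)/(0.672) + (2.69×10⁻⁹)/(2.31) + (4.92×10⁻⁹)/(0.637)] = 182 V.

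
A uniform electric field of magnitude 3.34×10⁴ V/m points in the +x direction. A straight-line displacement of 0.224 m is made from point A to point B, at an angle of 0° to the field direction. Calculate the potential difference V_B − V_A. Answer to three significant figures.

Only the component of displacement along E changes the potential: ΔV = −E·d·cosθ.
ΔV = −(3.34×10⁴ V/m)(0.224 m)cos0° = -7480 V.

-7480 V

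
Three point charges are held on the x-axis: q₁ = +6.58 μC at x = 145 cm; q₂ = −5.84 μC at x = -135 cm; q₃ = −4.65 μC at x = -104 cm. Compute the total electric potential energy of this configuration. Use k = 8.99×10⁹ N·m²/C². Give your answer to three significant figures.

0.554 J

The assembly work is the sum of pairwise potential energies, U = Σ_{i<j} kqᵢqⱼ/rᵢⱼ.
Pair separations: r₁₂ = 2.80 m, r₁₃ = 2.49 m, r₂₃ = 0.310 m.
U = (-0.123) + (-0.110) + (0.788) = 0.554 J.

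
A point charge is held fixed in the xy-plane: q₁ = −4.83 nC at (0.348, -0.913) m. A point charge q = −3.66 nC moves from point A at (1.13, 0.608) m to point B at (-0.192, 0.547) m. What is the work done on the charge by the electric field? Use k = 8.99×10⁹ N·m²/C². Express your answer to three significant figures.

-9.17×10⁻⁹ J

The work done by the electric force is W_field = −ΔU = −q(V_B − V_A) = q(V_A − V_B).
At A: distance to the source charge is 1.71 m; V_A = kq₁/r = -25.4 V.
At B: distance to the source charge is 1.56 m; V_B = kq₁/r = -27.9 V.
ΔV = V_B − V_A = -2.51 V.
W_field = −qΔV = −(-3.66×10⁻⁹ C)(-2.51 V) = -9.17×10⁻⁹ J.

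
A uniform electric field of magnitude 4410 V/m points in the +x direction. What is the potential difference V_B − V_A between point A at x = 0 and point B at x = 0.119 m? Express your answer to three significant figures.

-525 V

In a uniform field, potential decreases in the direction of E: V_B − V_A = −E·Δx.
V_B − V_A = −(4410 V/m)(0.119 m) = -525 V.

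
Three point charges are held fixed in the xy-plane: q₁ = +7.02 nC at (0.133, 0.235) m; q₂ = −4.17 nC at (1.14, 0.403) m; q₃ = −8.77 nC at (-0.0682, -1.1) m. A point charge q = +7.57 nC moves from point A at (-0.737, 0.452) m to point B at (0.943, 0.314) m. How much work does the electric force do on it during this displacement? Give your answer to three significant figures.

The work done by the electric force is W_field = −ΔU = −q(V_B − V_A) = q(V_A − V_B).
At A: distances to the source charges are 0.897 m, 1.88 m, 1.69 m; V_A = Σ kqᵢ/rᵢ = 3.76 V.
At B: distances to the source charges are 0.814 m, 0.216 m, 1.74 m; V_B = Σ kqᵢ/rᵢ = -141 V.
ΔV = V_B − V_A = -145 V.
W_field = −qΔV = −(7.57×10⁻⁹ C)(-145 V) = 1.10×10⁻⁶ J.

1.10×10⁻⁶ J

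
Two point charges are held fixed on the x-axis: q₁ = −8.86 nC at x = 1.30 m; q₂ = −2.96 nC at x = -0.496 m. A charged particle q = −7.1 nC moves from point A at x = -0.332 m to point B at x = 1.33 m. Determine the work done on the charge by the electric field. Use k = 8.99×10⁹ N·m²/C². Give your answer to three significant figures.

-1.75×10⁻⁵ J

The work done by the electric force is W_field = −ΔU = −q(V_B − V_A) = q(V_A − V_B).
At A: distances to the source charges are 1.63 m, 0.164 m; V_A = Σ kqᵢ/rᵢ = -211 V.
At B: distances to the source charges are 0.0300 m, 1.83 m; V_B = Σ kqᵢ/rᵢ = -2670 V.
ΔV = V_B − V_A = -2460 V.
W_field = −qΔV = −(-7.10×10⁻⁹ C)(-2460 V) = -1.75×10⁻⁵ J.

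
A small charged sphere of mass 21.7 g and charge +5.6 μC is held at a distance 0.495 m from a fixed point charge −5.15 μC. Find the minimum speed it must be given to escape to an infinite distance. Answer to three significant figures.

6.95 m/s

To just escape, total mechanical energy must reach zero at infinity: ½mv²_min + U = 0, so ½mv²_min = −U = |kQq|/r.
|U| = |kQq|/r = (8.99×10⁹ N·m²/C²)(5.15×10⁻⁶)(5.60×10⁻⁶)/(0.495) = 0.524 J.
v_min = √(2|U|/m) = √(2·0.524/0.0217) = 6.95 m/s.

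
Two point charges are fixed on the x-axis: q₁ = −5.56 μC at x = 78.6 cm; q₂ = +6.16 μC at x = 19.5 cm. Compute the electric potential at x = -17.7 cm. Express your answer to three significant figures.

The total potential is the scalar sum of each charge's contribution, V = Σ kqᵢ/rᵢ.
Distances from the field point to each charge: r₁ = 0.963 m, r₂ = 0.372 m.
V = k[(-5.56×10⁻⁶)/(0.963) + (6.16×10⁻⁶)/(0.372)] = 9.70×10⁴ V.

9.70×10⁴ V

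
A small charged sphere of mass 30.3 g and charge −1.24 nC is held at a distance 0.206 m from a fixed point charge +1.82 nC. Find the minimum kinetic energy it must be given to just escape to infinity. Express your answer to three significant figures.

To just escape, total mechanical energy must reach zero at infinity: ½mv²_min + U = 0, so ½mv²_min = −U = |kQq|/r.
|U| = |kQq|/r = (8.99×10⁹ N·m²/C²)(1.82×10⁻⁹)(1.24×10⁻⁹)/(0.206) = 9.85×10⁻⁸ J.

9.85×10⁻⁸ J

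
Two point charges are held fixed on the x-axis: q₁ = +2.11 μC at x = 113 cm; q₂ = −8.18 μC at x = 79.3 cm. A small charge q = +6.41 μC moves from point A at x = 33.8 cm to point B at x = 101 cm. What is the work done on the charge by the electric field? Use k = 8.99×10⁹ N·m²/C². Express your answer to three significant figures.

0.277 J

The work done by the electric force is W_field = −ΔU = −q(V_B − V_A) = q(V_A − V_B).
At A: distances to the source charges are 0.792 m, 0.455 m; V_A = Σ kqᵢ/rᵢ = -1.38×10⁵ V.
At B: distances to the source charges are 0.120 m, 0.217 m; V_B = Σ kqᵢ/rᵢ = -1.81×10⁵ V.
ΔV = V_B − V_A = -4.31×10⁴ V.
W_field = −qΔV = −(6.41×10⁻⁶ C)(-4.31×10⁴ V) = 0.277 J.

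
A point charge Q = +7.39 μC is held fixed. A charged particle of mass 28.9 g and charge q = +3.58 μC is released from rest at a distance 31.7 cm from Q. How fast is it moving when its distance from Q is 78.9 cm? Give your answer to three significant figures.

5.57 m/s

Only the electrostatic force acts, so mechanical energy is conserved: ½mv² = U₁ − U₂ = kQq(1/r₁ − 1/r₂).
U₁ − U₂ = (8.99×10⁹ N·m²/C²)(7.39×10⁻⁶ C)(3.58×10⁻⁶ C)(1/0.317 − 1/0.789) = 0.449 J.
v = √(2·0.449/0.0289) = 5.57 m/s.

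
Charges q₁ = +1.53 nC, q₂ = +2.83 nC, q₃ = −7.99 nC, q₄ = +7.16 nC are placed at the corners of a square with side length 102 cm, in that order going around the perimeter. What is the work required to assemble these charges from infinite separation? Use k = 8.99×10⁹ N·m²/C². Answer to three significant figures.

-5.19×10⁻⁷ J

The work to assemble the configuration equals its total potential energy, U = Σ kqᵢqⱼ/rᵢⱼ over all pairs.
The four side pairs have separation 1.02 m and the two diagonal pairs 1.44 m.
Summing all 6 pair terms gives U = -5.19×10⁻⁷ J.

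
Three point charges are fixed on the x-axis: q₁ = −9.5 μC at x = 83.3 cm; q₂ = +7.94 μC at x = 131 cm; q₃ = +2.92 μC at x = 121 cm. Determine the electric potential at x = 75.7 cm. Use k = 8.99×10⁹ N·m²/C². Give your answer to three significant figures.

-9.37×10⁵ V

The total potential is the scalar sum of each charge's contribution, V = Σ kqᵢ/rᵢ.
Distances from the field point to each charge: r₁ = 0.0760 m, r₂ = 0.553 m, r₃ = 0.453 m.
V = k[(-9.50×10⁻⁶)/(0.0760) + (7.94×10⁻⁶)/(0.553) + (2.92×10⁻⁶)/(0.453)] = -9.37×10⁵ V.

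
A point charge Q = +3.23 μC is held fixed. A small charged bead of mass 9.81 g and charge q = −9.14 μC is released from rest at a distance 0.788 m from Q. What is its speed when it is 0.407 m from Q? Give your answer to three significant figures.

8.02 m/s

Only the electrostatic force acts, so mechanical energy is conserved: ½mv² = U₁ − U₂ = kQq(1/r₁ − 1/r₂).
U₁ − U₂ = (8.99×10⁹ N·m²/C²)(3.23×10⁻⁶ C)(-9.14×10⁻⁶ C)(1/0.788 − 1/0.407) = 0.315 J.
v = √(2·0.315/9.81×10⁻³) = 8.02 m/s.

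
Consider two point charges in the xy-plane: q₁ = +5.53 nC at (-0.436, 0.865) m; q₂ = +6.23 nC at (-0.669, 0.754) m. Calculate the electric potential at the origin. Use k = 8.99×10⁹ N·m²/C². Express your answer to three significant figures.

Electric potential is a scalar, so the contributions from each charge add algebraically: V = Σ kqᵢ/rᵢ.
Distances from the field point to each charge: r₁ = 0.969 m, r₂ = 1.01 m.
V = k[(5.53×10⁻⁹)/(0.969) + (6.23×10⁻⁹)/(1.01)] = 107 V.

107 V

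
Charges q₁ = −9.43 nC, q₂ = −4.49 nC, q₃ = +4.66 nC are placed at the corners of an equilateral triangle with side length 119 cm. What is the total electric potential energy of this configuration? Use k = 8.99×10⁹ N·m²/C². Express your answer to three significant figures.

-1.70×10⁻⁷ J

The work to assemble the configuration equals its total potential energy, U = Σ kqᵢqⱼ/rᵢⱼ over all pairs.
All three pair separations equal the side length, 1.19 m.
U = (3.20×10⁻⁷) + (-3.32×10⁻⁷) + (-1.58×10⁻⁷) = -1.70×10⁻⁷ J.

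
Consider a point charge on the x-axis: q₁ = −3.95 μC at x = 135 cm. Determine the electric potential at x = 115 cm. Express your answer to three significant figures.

The total potential is the scalar sum of each charge's contribution, V = Σ kqᵢ/rᵢ.
V = k[(-3.95×10⁻⁶)/(0.200)] = -1.78×10⁵ V.

-1.78×10⁵ V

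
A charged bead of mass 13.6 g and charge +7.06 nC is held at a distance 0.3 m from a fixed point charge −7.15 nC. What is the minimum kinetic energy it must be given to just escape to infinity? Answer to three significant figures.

To just escape, total mechanical energy must reach zero at infinity: ½mv²_min + U = 0, so ½mv²_min = −U = |kQq|/r.
|U| = |kQq|/r = (8.99×10⁹ N·m²/C²)(7.15×10⁻⁹)(7.06×10⁻⁹)/(0.300) = 1.51×10⁻⁶ J.

1.51×10⁻⁶ J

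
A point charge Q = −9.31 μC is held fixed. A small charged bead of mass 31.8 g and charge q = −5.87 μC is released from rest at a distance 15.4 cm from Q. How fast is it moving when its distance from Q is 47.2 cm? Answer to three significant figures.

Only the electrostatic force acts, so mechanical energy is conserved: ½mv² = U₁ − U₂ = kQq(1/r₁ − 1/r₂).
U₁ − U₂ = (8.99×10⁹ N·m²/C²)(-9.31×10⁻⁶ C)(-5.87×10⁻⁶ C)(1/0.154 − 1/0.472) = 2.15 J.
v = √(2·2.15/0.0318) = 11.6 m/s.

11.6 m/s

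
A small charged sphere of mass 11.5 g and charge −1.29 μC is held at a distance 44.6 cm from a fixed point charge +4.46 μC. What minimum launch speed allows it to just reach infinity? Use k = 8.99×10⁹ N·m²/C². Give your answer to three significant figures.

To just escape, total mechanical energy must reach zero at infinity: ½mv²_min + U = 0, so ½mv²_min = −U = |kQq|/r.
|U| = |kQq|/r = (8.99×10⁹ N·m²/C²)(4.46×10⁻⁶)(1.29×10⁻⁶)/(0.446) = 0.116 J.
v_min = √(2|U|/m) = √(2·0.116/0.0115) = 4.49 m/s.

4.49 m/s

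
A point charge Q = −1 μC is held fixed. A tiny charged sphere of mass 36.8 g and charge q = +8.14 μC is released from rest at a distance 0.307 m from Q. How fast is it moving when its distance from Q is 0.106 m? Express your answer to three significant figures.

Only the electrostatic force acts, so mechanical energy is conserved: ½mv² = U₁ − U₂ = kQq(1/r₁ − 1/r₂).
U₁ − U₂ = (8.99×10⁹ N·m²/C²)(-1.00×10⁻⁶ C)(8.14×10⁻⁶ C)(1/0.307 − 1/0.106) = 0.452 J.
v = √(2·0.452/0.0368) = 4.96 m/s.

4.96 m/s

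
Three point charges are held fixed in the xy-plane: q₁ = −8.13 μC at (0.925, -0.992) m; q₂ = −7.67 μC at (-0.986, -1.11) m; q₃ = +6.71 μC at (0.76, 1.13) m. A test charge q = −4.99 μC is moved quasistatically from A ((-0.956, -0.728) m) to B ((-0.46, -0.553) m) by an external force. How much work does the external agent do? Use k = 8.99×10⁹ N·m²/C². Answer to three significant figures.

-0.416 J

For quasistatic motion the external work equals the change in potential energy: W_ext = qΔV = q(V_B − V_A).
At A: distances to the source charges are 1.90 m, 0.383 m, 2.53 m; V_A = Σ kqᵢ/rᵢ = -1.95×10⁵ V.
At B: distances to the source charges are 1.45 m, 0.766 m, 2.08 m; V_B = Σ kqᵢ/rᵢ = -1.11×10⁵ V.
ΔV = V_B − V_A = 8.33×10⁴ V.
W_ext = qΔV = (-4.99×10⁻⁶ C)(8.33×10⁴ V) = -0.416 J.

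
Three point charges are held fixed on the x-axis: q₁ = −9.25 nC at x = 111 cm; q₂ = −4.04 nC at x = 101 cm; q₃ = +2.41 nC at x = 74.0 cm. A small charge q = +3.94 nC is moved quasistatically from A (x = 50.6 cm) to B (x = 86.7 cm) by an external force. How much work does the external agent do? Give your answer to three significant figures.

For quasistatic motion the external work equals the change in potential energy: W_ext = qΔV = q(V_B − V_A).
At A: distances to the source charges are 0.604 m, 0.504 m, 0.234 m; V_A = Σ kqᵢ/rᵢ = -117 V.
At B: distances to the source charges are 0.243 m, 0.143 m, 0.127 m; V_B = Σ kqᵢ/rᵢ = -426 V.
ΔV = V_B − V_A = -308 V.
W_ext = qΔV = (3.94×10⁻⁹ C)(-308 V) = -1.22×10⁻⁶ J.

-1.22×10⁻⁶ J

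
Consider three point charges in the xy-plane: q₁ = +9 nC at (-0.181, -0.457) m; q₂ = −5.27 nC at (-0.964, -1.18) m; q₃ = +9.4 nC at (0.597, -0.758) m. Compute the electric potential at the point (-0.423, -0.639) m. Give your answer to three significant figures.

Electric potential is a scalar, so the contributions from each charge add algebraically: V = Σ kqᵢ/rᵢ.
Distances from the field point to each charge: r₁ = 0.303 m, r₂ = 0.765 m, r₃ = 1.03 m.
V = k[(9.00×10⁻⁹)/(0.303) + (-5.27×10⁻⁹)/(0.765) + (9.40×10⁻⁹)/(1.03)] = 288 V.

288 V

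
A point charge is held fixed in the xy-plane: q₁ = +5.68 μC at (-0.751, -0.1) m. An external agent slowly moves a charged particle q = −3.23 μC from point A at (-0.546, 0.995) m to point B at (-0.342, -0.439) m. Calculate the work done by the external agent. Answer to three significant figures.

For quasistatic motion the external work equals the change in potential energy: W_ext = qΔV = q(V_B − V_A).
At A: distance to the source charge is 1.11 m; V_A = kq₁/r = 4.58×10⁴ V.
At B: distance to the source charge is 0.531 m; V_B = kq₁/r = 9.61×10⁴ V.
ΔV = V_B − V_A = 5.03×10⁴ V.
W_ext = qΔV = (-3.23×10⁻⁶ C)(5.03×10⁴ V) = -0.162 J.

-0.162 J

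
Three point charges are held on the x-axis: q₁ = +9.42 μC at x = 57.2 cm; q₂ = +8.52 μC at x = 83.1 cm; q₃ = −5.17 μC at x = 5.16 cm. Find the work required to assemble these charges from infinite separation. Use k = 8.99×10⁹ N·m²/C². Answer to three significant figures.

The assembly work is the sum of pairwise potential energies, U = Σ_{i<j} kqᵢqⱼ/rᵢⱼ.
Pair separations: r₁₂ = 0.259 m, r₁₃ = 0.520 m, r₂₃ = 0.779 m.
U = (2.79) + (-0.841) + (-0.508) = 1.44 J.

1.44 J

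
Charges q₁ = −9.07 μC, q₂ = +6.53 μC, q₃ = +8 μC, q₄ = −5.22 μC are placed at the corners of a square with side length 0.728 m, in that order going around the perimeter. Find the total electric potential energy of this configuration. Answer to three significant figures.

The assembly work is the sum of pairwise potential energies, U = Σ_{i<j} kqᵢqⱼ/rᵢⱼ.
The four side pairs have separation 0.728 m and the two diagonal pairs 1.03 m.
Summing all 6 pair terms gives U = -0.949 J.

-0.949 J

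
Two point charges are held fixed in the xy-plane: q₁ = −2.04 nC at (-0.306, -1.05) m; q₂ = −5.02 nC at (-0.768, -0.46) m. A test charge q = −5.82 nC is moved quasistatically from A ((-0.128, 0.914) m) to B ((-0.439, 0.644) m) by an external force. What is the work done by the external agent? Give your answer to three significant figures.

For quasistatic motion the external work equals the change in potential energy: W_ext = qΔV = q(V_B − V_A).
At A: distances to the source charges are 1.97 m, 1.52 m; V_A = Σ kqᵢ/rᵢ = -39.1 V.
At B: distances to the source charges are 1.70 m, 1.15 m; V_B = Σ kqᵢ/rᵢ = -50.0 V.
ΔV = V_B − V_A = -10.9 V.
W_ext = qΔV = (-5.82×10⁻⁹ C)(-10.9 V) = 6.34×10⁻⁸ J.

6.34×10⁻⁸ J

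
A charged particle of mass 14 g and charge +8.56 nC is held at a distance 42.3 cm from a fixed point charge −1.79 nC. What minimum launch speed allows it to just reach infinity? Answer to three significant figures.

6.82×10⁻³ m/s

To just escape, total mechanical energy must reach zero at infinity: ½mv²_min + U = 0, so ½mv²_min = −U = |kQq|/r.
|U| = |kQq|/r = (8.99×10⁹ N·m²/C²)(1.79×10⁻⁹)(8.56×10⁻⁹)/(0.423) = 3.26×10⁻⁷ J.
v_min = √(2|U|/m) = √(2·3.26×10⁻⁷/0.0140) = 6.82×10⁻³ m/s.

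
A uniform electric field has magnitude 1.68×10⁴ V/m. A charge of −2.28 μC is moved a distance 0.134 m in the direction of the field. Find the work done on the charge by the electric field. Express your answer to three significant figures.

-5.13×10⁻³ J

The potential change for a displacement 0.134 m in the direction of the field is ΔV = −Ed = -2250 V.
W_field = −qΔV = -5.13×10⁻³ J.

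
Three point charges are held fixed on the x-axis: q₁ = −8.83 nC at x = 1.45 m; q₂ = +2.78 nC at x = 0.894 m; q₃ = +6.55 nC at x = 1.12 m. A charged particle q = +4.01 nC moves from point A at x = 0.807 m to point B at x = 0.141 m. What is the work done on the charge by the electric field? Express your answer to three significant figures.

The work done by the electric force is W_field = −ΔU = −q(V_B − V_A) = q(V_A − V_B).
At A: distances to the source charges are 0.643 m, 0.0870 m, 0.313 m; V_A = Σ kqᵢ/rᵢ = 352 V.
At B: distances to the source charges are 1.31 m, 0.753 m, 0.979 m; V_B = Σ kqᵢ/rᵢ = 32.7 V.
ΔV = V_B − V_A = -319 V.
W_field = −qΔV = −(4.01×10⁻⁹ C)(-319 V) = 1.28×10⁻⁶ J.

1.28×10⁻⁶ J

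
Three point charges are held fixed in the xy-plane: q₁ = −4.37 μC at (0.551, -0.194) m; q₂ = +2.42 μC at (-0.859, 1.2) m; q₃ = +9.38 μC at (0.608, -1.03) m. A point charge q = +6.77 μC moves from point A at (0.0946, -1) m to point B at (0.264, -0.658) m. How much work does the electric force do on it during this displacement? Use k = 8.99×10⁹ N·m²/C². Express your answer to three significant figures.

The work done by the electric force is W_field = −ΔU = −q(V_B − V_A) = q(V_A − V_B).
At A: distances to the source charges are 0.926 m, 2.40 m, 0.514 m; V_A = Σ kqᵢ/rᵢ = 1.31×10⁵ V.
At B: distances to the source charges are 0.546 m, 2.17 m, 0.507 m; V_B = Σ kqᵢ/rᵢ = 1.04×10⁵ V.
ΔV = V_B − V_A = -2.62×10⁴ V.
W_field = −qΔV = −(6.77×10⁻⁶ C)(-2.62×10⁴ V) = 0.177 J.

0.177 J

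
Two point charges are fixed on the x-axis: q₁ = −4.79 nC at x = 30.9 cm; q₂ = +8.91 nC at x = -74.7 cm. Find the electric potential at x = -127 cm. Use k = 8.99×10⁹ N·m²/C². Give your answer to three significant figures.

126 V

Electric potential is a scalar, so the contributions from each charge add algebraically: V = Σ kqᵢ/rᵢ.
Distances from the field point to each charge: r₁ = 1.58 m, r₂ = 0.523 m.
V = k[(-4.79×10⁻⁹)/(1.58) + (8.91×10⁻⁹)/(0.523)] = 126 V.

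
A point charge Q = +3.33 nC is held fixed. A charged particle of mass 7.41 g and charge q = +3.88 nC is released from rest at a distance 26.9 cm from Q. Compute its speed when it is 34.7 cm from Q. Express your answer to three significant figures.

Only the electrostatic force acts, so mechanical energy is conserved: ½mv² = U₁ − U₂ = kQq(1/r₁ − 1/r₂).
U₁ − U₂ = (8.99×10⁹ N·m²/C²)(3.33×10⁻⁹ C)(3.88×10⁻⁹ C)(1/0.269 − 1/0.347) = 9.71×10⁻⁸ J.
v = √(2·9.71×10⁻⁸/7.41×10⁻³) = 5.12×10⁻³ m/s.

5.12×10⁻³ m/s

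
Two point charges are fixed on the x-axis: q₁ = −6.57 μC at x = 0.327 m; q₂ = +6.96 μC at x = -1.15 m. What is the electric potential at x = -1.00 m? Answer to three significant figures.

Electric potential is a scalar, so the contributions from each charge add algebraically: V = Σ kqᵢ/rᵢ.
Distances from the field point to each charge: r₁ = 1.33 m, r₂ = 0.150 m.
V = k[(-6.57×10⁻⁶)/(1.33) + (6.96×10⁻⁶)/(0.150)] = 3.73×10⁵ V.

3.73×10⁵ V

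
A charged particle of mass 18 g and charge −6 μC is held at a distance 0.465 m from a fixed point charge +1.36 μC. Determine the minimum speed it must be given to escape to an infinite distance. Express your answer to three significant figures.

To just escape, total mechanical energy must reach zero at infinity: ½mv²_min + U = 0, so ½mv²_min = −U = |kQq|/r.
|U| = |kQq|/r = (8.99×10⁹ N·m²/C²)(1.36×10⁻⁶)(6.00×10⁻⁶)/(0.465) = 0.158 J.
v_min = √(2|U|/m) = √(2·0.158/0.0180) = 4.19 m/s.

4.19 m/s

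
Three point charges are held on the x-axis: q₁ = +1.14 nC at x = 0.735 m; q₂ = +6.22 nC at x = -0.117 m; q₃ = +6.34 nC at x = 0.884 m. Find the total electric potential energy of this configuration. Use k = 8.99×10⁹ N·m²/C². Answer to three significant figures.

The work to assemble the configuration equals its total potential energy, U = Σ kqᵢqⱼ/rᵢⱼ over all pairs.
Pair separations: r₁₂ = 0.852 m, r₁₃ = 0.149 m, r₂₃ = 1.00 m.
U = (7.48×10⁻⁸) + (4.36×10⁻⁷) + (3.54×10⁻⁷) = 8.65×10⁻⁷ J.

8.65×10⁻⁷ J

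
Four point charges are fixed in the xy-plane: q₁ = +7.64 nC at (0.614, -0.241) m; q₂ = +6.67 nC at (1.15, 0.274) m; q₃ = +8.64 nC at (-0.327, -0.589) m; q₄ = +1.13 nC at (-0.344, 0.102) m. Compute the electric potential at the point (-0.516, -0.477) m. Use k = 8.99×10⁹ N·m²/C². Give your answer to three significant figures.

463 V

The total potential is the scalar sum of each charge's contribution, V = Σ kqᵢ/rᵢ.
Distances from the field point to each charge: r₁ = 1.15 m, r₂ = 1.83 m, r₃ = 0.220 m, r₄ = 0.604 m.
V = k[(7.64×10⁻⁹)/(1.15) + (6.67×10⁻⁹)/(1.83) + (8.64×10⁻⁹)/(0.220) + (1.13×10⁻⁹)/(0.604)] = 463 V.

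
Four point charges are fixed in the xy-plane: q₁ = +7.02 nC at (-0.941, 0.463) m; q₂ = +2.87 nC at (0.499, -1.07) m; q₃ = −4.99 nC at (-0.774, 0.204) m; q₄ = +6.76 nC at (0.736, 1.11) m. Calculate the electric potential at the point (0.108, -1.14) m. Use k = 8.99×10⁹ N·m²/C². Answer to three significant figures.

96.0 V

Electric potential is a scalar, so the contributions from each charge add algebraically: V = Σ kqᵢ/rᵢ.
Distances from the field point to each charge: r₁ = 1.92 m, r₂ = 0.397 m, r₃ = 1.61 m, r₄ = 2.34 m.
V = k[(7.02×10⁻⁹)/(1.92) + (2.87×10⁻⁹)/(0.397) + (-4.99×10⁻⁹)/(1.61) + (6.76×10⁻⁹)/(2.34)] = 96.0 V.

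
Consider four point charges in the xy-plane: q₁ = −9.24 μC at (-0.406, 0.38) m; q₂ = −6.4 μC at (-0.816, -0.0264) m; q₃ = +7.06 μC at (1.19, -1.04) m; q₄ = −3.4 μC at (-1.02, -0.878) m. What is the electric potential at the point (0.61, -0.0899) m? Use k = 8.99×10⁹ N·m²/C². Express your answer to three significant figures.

Electric potential is a scalar, so the contributions from each charge add algebraically: V = Σ kqᵢ/rᵢ.
Distances from the field point to each charge: r₁ = 1.12 m, r₂ = 1.43 m, r₃ = 1.11 m, r₄ = 1.81 m.
V = k[(-9.24×10⁻⁶)/(1.12) + (-6.40×10⁻⁶)/(1.43) + (7.06×10⁻⁶)/(1.11) + (-3.40×10⁻⁶)/(1.81)] = -7.44×10⁴ V.

-7.44×10⁴ V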